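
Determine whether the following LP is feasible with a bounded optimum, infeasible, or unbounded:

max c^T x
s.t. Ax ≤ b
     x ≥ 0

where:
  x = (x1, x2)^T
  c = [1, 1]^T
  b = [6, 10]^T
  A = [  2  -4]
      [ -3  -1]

Unbounded (objective can increase without bound)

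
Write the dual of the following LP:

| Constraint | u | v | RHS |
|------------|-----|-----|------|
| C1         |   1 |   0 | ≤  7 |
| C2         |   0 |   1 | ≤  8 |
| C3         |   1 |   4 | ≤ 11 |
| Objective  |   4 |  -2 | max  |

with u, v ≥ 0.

Primal max cᵀx s.t. Ax ≤ b, x ≥ 0  →  Dual min bᵀy s.t. Aᵀy ≥ c, y ≥ 0.

Minimize: z = 7y1 + 8y2 + 11y3

Subject to:
  y1 + y3 ≥ 4
  y2 + 4y3 ≥ -2
  y1, y2, y3 ≥ 0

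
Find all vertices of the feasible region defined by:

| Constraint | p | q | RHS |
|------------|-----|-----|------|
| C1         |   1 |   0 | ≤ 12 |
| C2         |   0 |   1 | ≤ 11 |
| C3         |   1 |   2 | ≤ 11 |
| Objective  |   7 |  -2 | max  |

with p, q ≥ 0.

(0, 0), (11, 0), (0, 5.5)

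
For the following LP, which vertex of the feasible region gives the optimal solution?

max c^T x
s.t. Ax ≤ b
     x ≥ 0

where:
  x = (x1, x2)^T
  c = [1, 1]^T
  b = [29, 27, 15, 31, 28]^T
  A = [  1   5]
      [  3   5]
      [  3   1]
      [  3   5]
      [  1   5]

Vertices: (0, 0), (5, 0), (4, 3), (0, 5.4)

Evaluate the objective at each vertex of the feasible region:
  z(0, 0) = 0
  z(5, 0) = 5
  z(4, 3) = 7  ←
  z(0, 5.4) = 5.4
The maximum is at x1 = 4, x2 = 3.

(4, 3)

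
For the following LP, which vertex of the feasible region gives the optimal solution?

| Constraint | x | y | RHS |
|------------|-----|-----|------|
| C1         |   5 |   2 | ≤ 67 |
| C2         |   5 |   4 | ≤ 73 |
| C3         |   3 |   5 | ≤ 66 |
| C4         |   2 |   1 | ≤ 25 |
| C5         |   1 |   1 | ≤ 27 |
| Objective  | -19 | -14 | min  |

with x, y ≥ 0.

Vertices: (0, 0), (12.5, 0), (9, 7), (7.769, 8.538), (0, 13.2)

Evaluate the objective at each vertex of the feasible region:
  z(0, 0) = 0
  z(12.5, 0) = -237.5
  z(9, 7) = -269  ←
  z(7.769, 8.538) = -267.2
  z(0, 13.2) = -184.8
The minimum is at x = 9, y = 7.

(9, 7)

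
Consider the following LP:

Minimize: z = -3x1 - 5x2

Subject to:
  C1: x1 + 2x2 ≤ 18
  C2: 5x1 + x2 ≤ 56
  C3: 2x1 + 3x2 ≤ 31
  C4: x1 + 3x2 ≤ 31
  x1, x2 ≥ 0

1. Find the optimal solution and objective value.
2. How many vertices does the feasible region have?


1. x1 = 8, x2 = 5, z = -49
2. 5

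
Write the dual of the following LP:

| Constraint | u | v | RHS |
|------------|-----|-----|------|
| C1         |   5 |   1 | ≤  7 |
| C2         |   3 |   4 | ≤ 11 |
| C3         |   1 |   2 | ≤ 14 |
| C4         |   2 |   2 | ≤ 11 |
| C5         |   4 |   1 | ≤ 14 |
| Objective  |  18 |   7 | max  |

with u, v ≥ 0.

Primal max cᵀx s.t. Ax ≤ b, x ≥ 0  →  Dual min bᵀy s.t. Aᵀy ≥ c, y ≥ 0.

Minimize: z = 7y1 + 11y2 + 14y3 + 11y4 + 14y5

Subject to:
  5y1 + 3y2 + y3 + 2y4 + 4y5 ≥ 18
  y1 + 4y2 + 2y3 + 2y4 + y5 ≥ 7
  y1, y2, y3, y4, y5 ≥ 0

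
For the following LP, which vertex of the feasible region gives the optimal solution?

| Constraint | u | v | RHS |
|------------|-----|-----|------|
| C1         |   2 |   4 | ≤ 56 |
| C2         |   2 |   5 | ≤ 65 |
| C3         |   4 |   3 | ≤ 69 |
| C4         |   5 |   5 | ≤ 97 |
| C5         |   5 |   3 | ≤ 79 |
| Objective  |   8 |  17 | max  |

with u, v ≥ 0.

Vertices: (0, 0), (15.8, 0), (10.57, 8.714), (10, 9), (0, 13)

Evaluate the objective at each vertex of the feasible region:
  z(0, 0) = 0
  z(15.8, 0) = 126.4
  z(10.57, 8.714) = 232.7
  z(10, 9) = 233  ←
  z(0, 13) = 221
The maximum is at u = 10, v = 9.

(10, 9)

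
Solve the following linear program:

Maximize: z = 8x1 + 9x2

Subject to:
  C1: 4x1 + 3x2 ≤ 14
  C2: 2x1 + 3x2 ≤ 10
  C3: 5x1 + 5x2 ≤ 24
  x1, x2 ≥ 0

Evaluate the objective at each vertex of the feasible region:
  z(0, 0) = 0
  z(3.5, 0) = 28
  z(2, 2) = 34  ←
  z(0, 3.333) = 30
The maximum is at x1 = 2, x2 = 2.

x1 = 2, x2 = 2, z = 34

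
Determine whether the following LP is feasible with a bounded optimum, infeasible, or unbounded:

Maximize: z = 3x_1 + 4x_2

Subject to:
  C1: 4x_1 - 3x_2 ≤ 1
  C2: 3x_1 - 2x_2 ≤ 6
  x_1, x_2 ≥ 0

Unbounded (objective can increase without bound)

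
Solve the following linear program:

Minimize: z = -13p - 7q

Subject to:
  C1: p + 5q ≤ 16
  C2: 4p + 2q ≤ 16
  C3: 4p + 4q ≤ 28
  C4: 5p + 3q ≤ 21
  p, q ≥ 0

Evaluate the objective at each vertex of the feasible region:
  z(0, 0) = 0
  z(4, 0) = -52
  z(3, 2) = -53  ←
  z(2.591, 2.682) = -52.45
  z(0, 3.2) = -22.4
The minimum is at p = 3, q = 2.

p = 3, q = 2, z = -53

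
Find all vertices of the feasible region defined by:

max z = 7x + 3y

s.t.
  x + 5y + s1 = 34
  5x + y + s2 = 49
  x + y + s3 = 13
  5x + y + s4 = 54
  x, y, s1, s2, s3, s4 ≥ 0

(0, 0), (9.8, 0), (9, 4), (7.75, 5.25), (0, 6.8)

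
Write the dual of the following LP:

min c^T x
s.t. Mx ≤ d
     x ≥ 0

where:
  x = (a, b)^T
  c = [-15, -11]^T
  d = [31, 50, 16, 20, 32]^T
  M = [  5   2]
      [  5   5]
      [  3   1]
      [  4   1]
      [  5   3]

Primal min cᵀx s.t. Ax ≤ b, x ≥ 0  →  Dual max −bᵀy s.t. Aᵀy ≥ −c, y ≥ 0.

Maximize: z = -31y1 - 50y2 - 16y3 - 20y4 - 32y5

Subject to:
  5y1 + 5y2 + 3y3 + 4y4 + 5y5 ≥ 15
  2y1 + 5y2 + y3 + y4 + 3y5 ≥ 11
  y1, y2, y3, y4, y5 ≥ 0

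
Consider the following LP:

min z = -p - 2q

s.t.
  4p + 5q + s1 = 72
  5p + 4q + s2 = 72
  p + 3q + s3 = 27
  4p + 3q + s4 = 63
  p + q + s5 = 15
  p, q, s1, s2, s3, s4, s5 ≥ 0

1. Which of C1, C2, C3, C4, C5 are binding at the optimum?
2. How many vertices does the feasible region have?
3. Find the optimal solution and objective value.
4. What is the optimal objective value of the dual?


1. C3, C5
2. 5
3. p = 9, q = 6, z = -21
4. -21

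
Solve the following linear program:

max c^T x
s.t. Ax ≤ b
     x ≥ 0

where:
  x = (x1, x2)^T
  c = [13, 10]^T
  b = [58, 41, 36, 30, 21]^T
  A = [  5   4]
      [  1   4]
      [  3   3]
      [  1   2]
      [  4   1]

Evaluate the objective at each vertex of the feasible region:
  z(0, 0) = 0
  z(5.25, 0) = 68.25
  z(3, 9) = 129  ←
  z(2.333, 9.667) = 127
  z(0, 10.25) = 102.5
The maximum is at x1 = 3, x2 = 9.

x1 = 3, x2 = 9, z = 129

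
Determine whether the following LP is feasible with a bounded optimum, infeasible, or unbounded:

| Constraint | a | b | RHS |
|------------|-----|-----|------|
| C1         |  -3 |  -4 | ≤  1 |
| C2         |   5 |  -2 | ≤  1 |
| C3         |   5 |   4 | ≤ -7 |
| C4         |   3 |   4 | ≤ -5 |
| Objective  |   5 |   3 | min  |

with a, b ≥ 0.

Infeasible (no feasible solution exists)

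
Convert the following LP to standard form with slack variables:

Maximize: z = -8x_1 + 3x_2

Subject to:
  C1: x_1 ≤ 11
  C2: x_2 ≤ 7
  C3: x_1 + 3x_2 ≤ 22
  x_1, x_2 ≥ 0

max z = -8x_1 + 3x_2

s.t.
  x_1 + s1 = 11
  x_2 + s2 = 7
  x_1 + 3x_2 + s3 = 22
  x_1, x_2, s1, s2, s3 ≥ 0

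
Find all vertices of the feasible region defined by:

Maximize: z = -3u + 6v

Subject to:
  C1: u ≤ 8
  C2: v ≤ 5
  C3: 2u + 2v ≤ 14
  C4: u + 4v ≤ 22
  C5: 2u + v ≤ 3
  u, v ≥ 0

(0, 0), (1.5, 0), (0, 3)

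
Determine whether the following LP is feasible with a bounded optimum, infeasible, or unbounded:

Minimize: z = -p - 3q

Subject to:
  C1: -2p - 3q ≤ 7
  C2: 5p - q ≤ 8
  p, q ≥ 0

Unbounded (objective can decrease without bound)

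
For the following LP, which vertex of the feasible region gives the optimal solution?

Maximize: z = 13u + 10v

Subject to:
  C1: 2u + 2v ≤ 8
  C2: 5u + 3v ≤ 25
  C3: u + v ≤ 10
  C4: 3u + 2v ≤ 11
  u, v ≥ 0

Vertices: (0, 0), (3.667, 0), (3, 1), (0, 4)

Evaluate the objective at each vertex of the feasible region:
  z(0, 0) = 0
  z(3.667, 0) = 47.67
  z(3, 1) = 49  ←
  z(0, 4) = 40
The maximum is at u = 3, v = 1.

(3, 1)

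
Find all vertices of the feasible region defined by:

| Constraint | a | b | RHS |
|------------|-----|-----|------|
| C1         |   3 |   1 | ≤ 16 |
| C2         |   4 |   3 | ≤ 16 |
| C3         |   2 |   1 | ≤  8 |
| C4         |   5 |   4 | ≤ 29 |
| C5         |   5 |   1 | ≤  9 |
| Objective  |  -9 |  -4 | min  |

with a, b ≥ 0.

(0, 0), (1.8, 0), (1, 4), (0, 5.333)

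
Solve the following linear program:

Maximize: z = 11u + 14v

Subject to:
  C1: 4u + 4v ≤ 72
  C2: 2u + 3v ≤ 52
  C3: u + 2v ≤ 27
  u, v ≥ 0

Evaluate the objective at each vertex of the feasible region:
  z(0, 0) = 0
  z(18, 0) = 198
  z(9, 9) = 225  ←
  z(0, 13.5) = 189
The maximum is at u = 9, v = 9.

u = 9, v = 9, z = 225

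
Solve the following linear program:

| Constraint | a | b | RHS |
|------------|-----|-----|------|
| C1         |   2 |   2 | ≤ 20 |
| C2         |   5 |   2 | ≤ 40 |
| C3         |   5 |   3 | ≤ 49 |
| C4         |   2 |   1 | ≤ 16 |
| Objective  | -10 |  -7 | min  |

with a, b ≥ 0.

Evaluate the objective at each vertex of the feasible region:
  z(0, 0) = 0
  z(8, 0) = -80
  z(6, 4) = -88  ←
  z(0, 10) = -70
The minimum is at a = 6, b = 4.

a = 6, b = 4, z = -88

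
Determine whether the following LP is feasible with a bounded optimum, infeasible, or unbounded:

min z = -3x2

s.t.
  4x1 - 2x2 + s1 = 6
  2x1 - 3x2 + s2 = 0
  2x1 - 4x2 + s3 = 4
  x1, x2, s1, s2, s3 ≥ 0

Unbounded (objective can decrease without bound)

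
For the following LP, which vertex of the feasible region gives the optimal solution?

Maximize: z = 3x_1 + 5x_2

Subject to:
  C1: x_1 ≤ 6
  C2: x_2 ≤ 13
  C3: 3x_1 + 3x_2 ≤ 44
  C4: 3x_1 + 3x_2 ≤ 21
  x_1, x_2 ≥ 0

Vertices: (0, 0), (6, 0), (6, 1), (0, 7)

Evaluate the objective at each vertex of the feasible region:
  z(0, 0) = 0
  z(6, 0) = 18
  z(6, 1) = 23
  z(0, 7) = 35  ←
The maximum is at x_1 = 0, x_2 = 7.

(0, 7)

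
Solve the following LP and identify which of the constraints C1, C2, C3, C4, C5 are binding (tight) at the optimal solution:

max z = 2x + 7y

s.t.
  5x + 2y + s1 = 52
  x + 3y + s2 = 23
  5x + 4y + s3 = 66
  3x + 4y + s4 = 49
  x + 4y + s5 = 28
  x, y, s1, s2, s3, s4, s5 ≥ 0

At x = 8, y = 5, compute slack b - a·x for each constraint:
  C1: 52 − 50 = 2  (slack)
  C2: 23 − 23 = 0  (binding)
  C3: 66 − 60 = 6  (slack)
  C4: 49 − 44 = 5  (slack)
  C5: 28 − 28 = 0  (binding)

Optimal: x = 8, y = 5
Binding: C2, C5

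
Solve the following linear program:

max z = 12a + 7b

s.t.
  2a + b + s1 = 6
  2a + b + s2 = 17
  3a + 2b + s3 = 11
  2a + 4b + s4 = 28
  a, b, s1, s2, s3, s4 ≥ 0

Evaluate the objective at each vertex of the feasible region:
  z(0, 0) = 0
  z(3, 0) = 36
  z(1, 4) = 40  ←
  z(0, 5.5) = 38.5
The maximum is at a = 1, b = 4.

a = 1, b = 4, z = 40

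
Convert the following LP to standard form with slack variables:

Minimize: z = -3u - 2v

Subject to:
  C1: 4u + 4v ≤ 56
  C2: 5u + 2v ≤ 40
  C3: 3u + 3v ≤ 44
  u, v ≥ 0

min z = -3u - 2v

s.t.
  4u + 4v + s1 = 56
  5u + 2v + s2 = 40
  3u + 3v + s3 = 44
  u, v, s1, s2, s3 ≥ 0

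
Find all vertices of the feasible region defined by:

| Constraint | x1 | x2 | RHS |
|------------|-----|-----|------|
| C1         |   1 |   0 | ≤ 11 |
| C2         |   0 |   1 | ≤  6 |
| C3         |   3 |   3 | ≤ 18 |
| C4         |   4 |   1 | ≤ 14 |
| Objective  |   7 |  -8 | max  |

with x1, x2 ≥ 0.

(0, 0), (3.5, 0), (2.667, 3.333), (0, 6)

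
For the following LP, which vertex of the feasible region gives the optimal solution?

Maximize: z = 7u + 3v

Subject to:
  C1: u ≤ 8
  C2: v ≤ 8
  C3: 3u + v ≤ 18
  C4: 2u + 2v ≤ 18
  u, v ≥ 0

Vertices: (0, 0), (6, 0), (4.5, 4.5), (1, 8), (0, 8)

Evaluate the objective at each vertex of the feasible region:
  z(0, 0) = 0
  z(6, 0) = 42
  z(4.5, 4.5) = 45  ←
  z(1, 8) = 31
  z(0, 8) = 24
The maximum is at u = 4.5, v = 4.5.

(4.5, 4.5)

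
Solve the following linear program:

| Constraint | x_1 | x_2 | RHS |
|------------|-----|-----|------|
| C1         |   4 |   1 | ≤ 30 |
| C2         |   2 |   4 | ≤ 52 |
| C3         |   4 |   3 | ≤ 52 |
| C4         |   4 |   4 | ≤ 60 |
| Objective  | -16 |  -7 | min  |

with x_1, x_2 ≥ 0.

Evaluate the objective at each vertex of the feasible region:
  z(0, 0) = 0
  z(7.5, 0) = -120
  z(5, 10) = -150  ←
  z(4, 11) = -141
  z(0, 13) = -91
The minimum is at x_1 = 5, x_2 = 10.

x_1 = 5, x_2 = 10, z = -150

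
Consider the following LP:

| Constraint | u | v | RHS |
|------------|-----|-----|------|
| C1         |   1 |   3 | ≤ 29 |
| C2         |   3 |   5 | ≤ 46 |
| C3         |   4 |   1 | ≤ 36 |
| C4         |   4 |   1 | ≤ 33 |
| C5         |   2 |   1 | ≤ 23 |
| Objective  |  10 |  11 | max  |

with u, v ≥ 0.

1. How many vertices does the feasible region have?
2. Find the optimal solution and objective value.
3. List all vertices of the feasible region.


1. 4
2. u = 7, v = 5, z = 125
3. (0, 0), (8.25, 0), (7, 5), (0, 9.2)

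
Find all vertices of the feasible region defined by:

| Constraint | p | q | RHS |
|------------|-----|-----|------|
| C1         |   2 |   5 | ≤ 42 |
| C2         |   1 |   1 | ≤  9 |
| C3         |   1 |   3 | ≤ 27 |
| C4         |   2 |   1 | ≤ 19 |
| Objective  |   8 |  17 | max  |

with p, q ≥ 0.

(0, 0), (9, 0), (1, 8), (0, 8.4)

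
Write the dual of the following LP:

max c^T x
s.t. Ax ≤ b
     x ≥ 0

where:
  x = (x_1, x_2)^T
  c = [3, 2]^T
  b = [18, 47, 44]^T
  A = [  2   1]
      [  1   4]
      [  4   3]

Primal max cᵀx s.t. Ax ≤ b, x ≥ 0  →  Dual min bᵀy s.t. Aᵀy ≥ c, y ≥ 0.

Minimize: z = 18y1 + 47y2 + 44y3

Subject to:
  2y1 + y2 + 4y3 ≥ 3
  y1 + 4y2 + 3y3 ≥ 2
  y1, y2, y3 ≥ 0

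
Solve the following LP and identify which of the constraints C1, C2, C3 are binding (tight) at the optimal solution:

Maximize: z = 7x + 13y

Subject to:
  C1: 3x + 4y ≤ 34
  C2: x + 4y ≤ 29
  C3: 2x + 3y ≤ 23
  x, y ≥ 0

At x = 1, y = 7, compute slack b - a·x for each constraint:
  C1: 34 − 31 = 3  (slack)
  C2: 29 − 29 = 0  (binding)
  C3: 23 − 23 = 0  (binding)

Optimal: x = 1, y = 7
Binding: C2, C3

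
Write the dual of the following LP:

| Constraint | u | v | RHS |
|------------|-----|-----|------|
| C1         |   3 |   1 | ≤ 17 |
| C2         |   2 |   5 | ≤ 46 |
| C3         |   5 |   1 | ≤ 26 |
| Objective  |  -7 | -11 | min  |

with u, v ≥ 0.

Primal min cᵀx s.t. Ax ≤ b, x ≥ 0  →  Dual max −bᵀy s.t. Aᵀy ≥ −c, y ≥ 0.

Maximize: z = -17y1 - 46y2 - 26y3

Subject to:
  3y1 + 2y2 + 5y3 ≥ 7
  y1 + 5y2 + y3 ≥ 11
  y1, y2, y3 ≥ 0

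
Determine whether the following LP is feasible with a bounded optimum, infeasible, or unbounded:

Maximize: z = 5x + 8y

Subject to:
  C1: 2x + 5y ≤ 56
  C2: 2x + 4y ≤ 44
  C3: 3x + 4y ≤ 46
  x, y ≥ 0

Feasible with a bounded optimal solution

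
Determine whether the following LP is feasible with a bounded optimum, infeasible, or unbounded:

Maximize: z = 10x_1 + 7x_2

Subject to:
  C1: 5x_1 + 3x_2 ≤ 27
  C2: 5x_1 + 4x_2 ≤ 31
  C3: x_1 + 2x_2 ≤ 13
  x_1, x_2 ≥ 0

Feasible with a bounded optimal solution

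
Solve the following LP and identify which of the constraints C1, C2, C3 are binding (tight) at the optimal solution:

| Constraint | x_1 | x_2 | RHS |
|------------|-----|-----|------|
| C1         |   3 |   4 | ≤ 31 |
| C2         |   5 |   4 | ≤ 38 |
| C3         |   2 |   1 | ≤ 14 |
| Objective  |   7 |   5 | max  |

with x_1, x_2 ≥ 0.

At x_1 = 6, x_2 = 2, compute slack b - a·x for each constraint:
  C1: 31 − 26 = 5  (slack)
  C2: 38 − 38 = 0  (binding)
  C3: 14 − 14 = 0  (binding)

Optimal: x_1 = 6, x_2 = 2
Binding: C2, C3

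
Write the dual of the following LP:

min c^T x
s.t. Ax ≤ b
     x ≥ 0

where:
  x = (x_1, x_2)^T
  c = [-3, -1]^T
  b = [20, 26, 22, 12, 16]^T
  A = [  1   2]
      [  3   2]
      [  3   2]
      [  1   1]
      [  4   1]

Primal min cᵀx s.t. Ax ≤ b, x ≥ 0  →  Dual max −bᵀy s.t. Aᵀy ≥ −c, y ≥ 0.

Maximize: z = -20y1 - 26y2 - 22y3 - 12y4 - 16y5

Subject to:
  y1 + 3y2 + 3y3 + y4 + 4y5 ≥ 3
  2y1 + 2y2 + 2y3 + y4 + y5 ≥ 1
  y1, y2, y3, y4, y5 ≥ 0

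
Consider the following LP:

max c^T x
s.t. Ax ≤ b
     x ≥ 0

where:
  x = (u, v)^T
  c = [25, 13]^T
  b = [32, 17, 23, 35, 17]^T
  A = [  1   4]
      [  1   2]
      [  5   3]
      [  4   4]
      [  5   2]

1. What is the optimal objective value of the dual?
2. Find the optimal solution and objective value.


1. 103
2. u = 1, v = 6, z = 103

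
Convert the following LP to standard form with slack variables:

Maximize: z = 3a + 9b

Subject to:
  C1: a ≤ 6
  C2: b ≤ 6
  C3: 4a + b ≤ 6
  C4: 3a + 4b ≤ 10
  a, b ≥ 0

max z = 3a + 9b

s.t.
  a + s1 = 6
  b + s2 = 6
  4a + b + s3 = 6
  3a + 4b + s4 = 10
  a, b, s1, s2, s3, s4 ≥ 0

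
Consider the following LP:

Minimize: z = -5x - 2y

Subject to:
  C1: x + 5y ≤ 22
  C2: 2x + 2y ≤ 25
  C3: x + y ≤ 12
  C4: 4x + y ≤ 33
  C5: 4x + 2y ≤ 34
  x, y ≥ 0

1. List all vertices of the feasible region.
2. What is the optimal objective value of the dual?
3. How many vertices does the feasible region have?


1. (0, 0), (8.25, 0), (8, 1), (7, 3), (0, 4.4)
2. -42
3. 5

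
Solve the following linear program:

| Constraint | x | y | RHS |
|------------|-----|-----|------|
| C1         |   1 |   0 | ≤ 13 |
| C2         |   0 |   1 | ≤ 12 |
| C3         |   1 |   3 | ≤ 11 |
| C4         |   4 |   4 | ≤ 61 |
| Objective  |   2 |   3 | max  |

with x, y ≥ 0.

Evaluate the objective at each vertex of the feasible region:
  z(0, 0) = 0
  z(11, 0) = 22  ←
  z(0, 3.667) = 11
The maximum is at x = 11, y = 0.

x = 11, y = 0, z = 22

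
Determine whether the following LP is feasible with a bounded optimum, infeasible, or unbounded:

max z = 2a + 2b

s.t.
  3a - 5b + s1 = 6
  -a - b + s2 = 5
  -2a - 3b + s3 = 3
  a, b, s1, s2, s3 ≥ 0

Unbounded (objective can increase without bound)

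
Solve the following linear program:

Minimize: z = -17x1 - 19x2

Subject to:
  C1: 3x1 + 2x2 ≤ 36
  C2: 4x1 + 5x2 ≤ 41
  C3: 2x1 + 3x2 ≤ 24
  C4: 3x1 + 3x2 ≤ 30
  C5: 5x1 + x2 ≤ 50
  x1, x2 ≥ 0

Evaluate the objective at each vertex of the feasible region:
  z(0, 0) = 0
  z(10, 0) = -170
  z(9, 1) = -172  ←
  z(1.5, 7) = -158.5
  z(0, 8) = -152
The minimum is at x1 = 9, x2 = 1.

x1 = 9, x2 = 1, z = -172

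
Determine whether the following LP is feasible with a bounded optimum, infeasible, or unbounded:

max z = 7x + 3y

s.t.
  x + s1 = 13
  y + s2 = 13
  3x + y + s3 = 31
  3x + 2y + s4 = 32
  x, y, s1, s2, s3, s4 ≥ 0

Feasible with a bounded optimal solution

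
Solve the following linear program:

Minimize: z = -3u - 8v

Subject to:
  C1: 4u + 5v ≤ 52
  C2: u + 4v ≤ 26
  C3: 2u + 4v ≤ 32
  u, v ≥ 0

Evaluate the objective at each vertex of the feasible region:
  z(0, 0) = 0
  z(13, 0) = -39
  z(8, 4) = -56
  z(6, 5) = -58  ←
  z(0, 6.5) = -52
The minimum is at u = 6, v = 5.

u = 6, v = 5, z = -58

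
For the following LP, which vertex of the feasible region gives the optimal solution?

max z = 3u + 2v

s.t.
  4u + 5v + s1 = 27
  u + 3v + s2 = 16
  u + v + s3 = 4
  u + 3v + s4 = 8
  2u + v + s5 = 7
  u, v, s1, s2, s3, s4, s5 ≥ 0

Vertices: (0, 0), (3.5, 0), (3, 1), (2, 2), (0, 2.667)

Evaluate the objective at each vertex of the feasible region:
  z(0, 0) = 0
  z(3.5, 0) = 10.5
  z(3, 1) = 11  ←
  z(2, 2) = 10
  z(0, 2.667) = 5.333
The maximum is at u = 3, v = 1.

(3, 1)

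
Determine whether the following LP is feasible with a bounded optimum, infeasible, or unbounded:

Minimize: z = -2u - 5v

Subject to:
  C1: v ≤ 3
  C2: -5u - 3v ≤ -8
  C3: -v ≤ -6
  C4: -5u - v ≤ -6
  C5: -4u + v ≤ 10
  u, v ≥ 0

Infeasible (no feasible solution exists)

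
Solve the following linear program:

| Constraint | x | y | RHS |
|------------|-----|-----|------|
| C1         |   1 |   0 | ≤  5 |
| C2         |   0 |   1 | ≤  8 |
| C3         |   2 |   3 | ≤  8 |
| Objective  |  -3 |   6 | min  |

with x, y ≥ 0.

Evaluate the objective at each vertex of the feasible region:
  z(0, 0) = 0
  z(4, 0) = -12  ←
  z(0, 2.667) = 16
The minimum is at x = 4, y = 0.

x = 4, y = 0, z = -12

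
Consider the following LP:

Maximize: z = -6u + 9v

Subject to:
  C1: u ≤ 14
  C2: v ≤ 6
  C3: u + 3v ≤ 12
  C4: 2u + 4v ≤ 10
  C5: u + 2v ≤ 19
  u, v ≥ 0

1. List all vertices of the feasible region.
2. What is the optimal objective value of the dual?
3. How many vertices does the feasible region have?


1. (0, 0), (5, 0), (0, 2.5)
2. 22.5
3. 3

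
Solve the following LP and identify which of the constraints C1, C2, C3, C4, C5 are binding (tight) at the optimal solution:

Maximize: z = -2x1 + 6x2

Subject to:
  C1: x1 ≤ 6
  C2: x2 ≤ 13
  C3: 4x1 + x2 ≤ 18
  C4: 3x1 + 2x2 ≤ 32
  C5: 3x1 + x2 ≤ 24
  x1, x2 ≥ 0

At x1 = 0, x2 = 13, compute slack b - a·x for each constraint:
  C1: 6 − 0 = 6  (slack)
  C2: 13 − 13 = 0  (binding)
  C3: 18 − 13 = 5  (slack)
  C4: 32 − 26 = 6  (slack)
  C5: 24 − 13 = 11  (slack)

Optimal: x1 = 0, x2 = 13
Binding: C2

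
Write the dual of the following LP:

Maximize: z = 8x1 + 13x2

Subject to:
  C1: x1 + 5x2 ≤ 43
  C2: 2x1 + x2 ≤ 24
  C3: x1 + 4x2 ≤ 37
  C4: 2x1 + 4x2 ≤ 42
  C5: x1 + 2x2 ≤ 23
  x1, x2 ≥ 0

Primal max cᵀx s.t. Ax ≤ b, x ≥ 0  →  Dual min bᵀy s.t. Aᵀy ≥ c, y ≥ 0.

Minimize: z = 43y1 + 24y2 + 37y3 + 42y4 + 23y5

Subject to:
  y1 + 2y2 + y3 + 2y4 + y5 ≥ 8
  5y1 + y2 + 4y3 + 4y4 + 2y5 ≥ 13
  y1, y2, y3, y4, y5 ≥ 0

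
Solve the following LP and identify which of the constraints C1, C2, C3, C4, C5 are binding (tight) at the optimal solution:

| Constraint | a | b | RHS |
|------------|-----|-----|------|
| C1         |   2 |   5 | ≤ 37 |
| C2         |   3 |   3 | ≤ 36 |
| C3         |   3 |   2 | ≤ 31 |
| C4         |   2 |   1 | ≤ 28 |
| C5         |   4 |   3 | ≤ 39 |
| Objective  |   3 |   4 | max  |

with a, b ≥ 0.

At a = 6, b = 5, compute slack b - a·x for each constraint:
  C1: 37 − 37 = 0  (binding)
  C2: 36 − 33 = 3  (slack)
  C3: 31 − 28 = 3  (slack)
  C4: 28 − 17 = 11  (slack)
  C5: 39 − 39 = 0  (binding)

Optimal: a = 6, b = 5
Binding: C1, C5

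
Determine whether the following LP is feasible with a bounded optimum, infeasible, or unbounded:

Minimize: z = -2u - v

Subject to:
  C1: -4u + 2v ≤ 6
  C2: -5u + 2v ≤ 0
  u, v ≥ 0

Unbounded (objective can decrease without bound)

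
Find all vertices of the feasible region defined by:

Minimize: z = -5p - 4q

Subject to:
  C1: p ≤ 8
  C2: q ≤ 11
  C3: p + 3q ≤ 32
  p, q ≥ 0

(0, 0), (8, 0), (8, 8), (0, 10.67)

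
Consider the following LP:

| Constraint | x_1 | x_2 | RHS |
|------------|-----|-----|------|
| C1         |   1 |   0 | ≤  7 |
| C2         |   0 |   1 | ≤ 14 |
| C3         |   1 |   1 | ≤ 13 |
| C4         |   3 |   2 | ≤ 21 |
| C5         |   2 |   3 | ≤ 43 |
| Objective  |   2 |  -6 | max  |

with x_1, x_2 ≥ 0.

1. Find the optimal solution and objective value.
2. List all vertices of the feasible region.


1. x_1 = 7, x_2 = 0, z = 14
2. (0, 0), (7, 0), (0, 10.5)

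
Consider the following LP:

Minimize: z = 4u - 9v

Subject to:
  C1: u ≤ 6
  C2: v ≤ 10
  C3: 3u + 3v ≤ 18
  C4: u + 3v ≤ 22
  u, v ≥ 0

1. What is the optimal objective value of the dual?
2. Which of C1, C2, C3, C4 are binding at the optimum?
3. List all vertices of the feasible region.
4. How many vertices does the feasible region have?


1. -54
2. C3
3. (0, 0), (6, 0), (0, 6)
4. 3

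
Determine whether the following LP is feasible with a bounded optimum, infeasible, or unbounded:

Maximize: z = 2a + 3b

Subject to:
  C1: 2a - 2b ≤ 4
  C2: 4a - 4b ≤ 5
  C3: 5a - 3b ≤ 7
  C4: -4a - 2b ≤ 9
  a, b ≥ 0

Unbounded (objective can increase without bound)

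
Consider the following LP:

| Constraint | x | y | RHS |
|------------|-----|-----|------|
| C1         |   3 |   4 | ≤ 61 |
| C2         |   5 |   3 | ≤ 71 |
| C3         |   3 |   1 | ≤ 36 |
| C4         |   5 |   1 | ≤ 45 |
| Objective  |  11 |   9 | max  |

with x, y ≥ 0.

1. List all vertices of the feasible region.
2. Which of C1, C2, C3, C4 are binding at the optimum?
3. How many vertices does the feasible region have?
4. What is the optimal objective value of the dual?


1. (0, 0), (9, 0), (7, 10), (0, 15.25)
2. C1, C4
3. 4
4. 167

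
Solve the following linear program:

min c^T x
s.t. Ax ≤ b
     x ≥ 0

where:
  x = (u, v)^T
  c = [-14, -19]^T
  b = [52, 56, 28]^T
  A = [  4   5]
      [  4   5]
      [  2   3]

Evaluate the objective at each vertex of the feasible region:
  z(0, 0) = 0
  z(13, 0) = -182
  z(8, 4) = -188  ←
  z(0, 9.333) = -177.3
The minimum is at u = 8, v = 4.

u = 8, v = 4, z = -188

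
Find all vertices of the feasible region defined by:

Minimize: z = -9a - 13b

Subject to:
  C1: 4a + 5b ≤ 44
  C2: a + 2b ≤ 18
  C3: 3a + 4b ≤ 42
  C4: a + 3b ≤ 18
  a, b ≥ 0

(0, 0), (11, 0), (6, 4), (0, 6)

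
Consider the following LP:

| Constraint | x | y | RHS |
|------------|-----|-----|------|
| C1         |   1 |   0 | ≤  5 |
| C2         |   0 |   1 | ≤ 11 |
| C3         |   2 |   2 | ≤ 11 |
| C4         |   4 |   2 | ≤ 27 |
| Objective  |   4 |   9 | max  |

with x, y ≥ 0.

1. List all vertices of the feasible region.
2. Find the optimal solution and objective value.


1. (0, 0), (5, 0), (5, 0.5), (0, 5.5)
2. x = 0, y = 5.5, z = 49.5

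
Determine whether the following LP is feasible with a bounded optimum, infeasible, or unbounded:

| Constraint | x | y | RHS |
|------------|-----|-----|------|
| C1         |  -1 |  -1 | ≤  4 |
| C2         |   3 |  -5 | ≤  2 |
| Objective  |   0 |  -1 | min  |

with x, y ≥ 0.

Unbounded (objective can decrease without bound)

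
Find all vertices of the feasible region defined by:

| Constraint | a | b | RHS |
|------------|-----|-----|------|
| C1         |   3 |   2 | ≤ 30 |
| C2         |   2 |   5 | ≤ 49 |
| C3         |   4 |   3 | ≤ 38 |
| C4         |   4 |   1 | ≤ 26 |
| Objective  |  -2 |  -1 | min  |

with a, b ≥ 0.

(0, 0), (6.5, 0), (5, 6), (3.071, 8.571), (0, 9.8)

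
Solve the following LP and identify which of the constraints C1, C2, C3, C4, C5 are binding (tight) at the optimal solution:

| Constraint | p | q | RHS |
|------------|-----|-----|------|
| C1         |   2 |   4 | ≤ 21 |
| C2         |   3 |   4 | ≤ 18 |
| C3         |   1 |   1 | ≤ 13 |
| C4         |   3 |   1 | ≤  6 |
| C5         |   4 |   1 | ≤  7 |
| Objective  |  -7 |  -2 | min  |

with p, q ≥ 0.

At p = 1, q = 3, compute slack b - a·x for each constraint:
  C1: 21 − 14 = 7  (slack)
  C2: 18 − 15 = 3  (slack)
  C3: 13 − 4 = 9  (slack)
  C4: 6 − 6 = 0  (binding)
  C5: 7 − 7 = 0  (binding)

Optimal: p = 1, q = 3
Binding: C4, C5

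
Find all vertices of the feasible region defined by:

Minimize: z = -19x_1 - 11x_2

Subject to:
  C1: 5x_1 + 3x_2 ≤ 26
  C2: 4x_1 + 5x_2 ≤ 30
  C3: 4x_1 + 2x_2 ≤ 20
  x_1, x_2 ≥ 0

(0, 0), (5, 0), (4, 2), (3.077, 3.538), (0, 6)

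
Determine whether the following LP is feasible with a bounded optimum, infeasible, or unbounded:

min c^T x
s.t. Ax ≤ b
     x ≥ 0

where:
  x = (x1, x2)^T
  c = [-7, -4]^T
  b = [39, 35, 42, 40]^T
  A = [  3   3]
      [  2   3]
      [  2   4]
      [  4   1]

Feasible with a bounded optimal solution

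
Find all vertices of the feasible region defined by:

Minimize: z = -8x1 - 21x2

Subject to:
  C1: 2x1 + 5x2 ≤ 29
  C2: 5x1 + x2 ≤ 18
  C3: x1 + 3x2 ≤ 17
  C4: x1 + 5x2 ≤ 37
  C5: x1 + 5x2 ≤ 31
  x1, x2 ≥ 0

(0, 0), (3.6, 0), (2.652, 4.739), (2, 5), (0, 5.667)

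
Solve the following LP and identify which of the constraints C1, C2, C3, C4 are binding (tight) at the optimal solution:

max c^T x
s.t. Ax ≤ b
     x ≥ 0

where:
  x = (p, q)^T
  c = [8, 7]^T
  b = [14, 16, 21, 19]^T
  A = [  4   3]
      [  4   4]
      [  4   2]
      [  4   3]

At p = 2, q = 2, compute slack b - a·x for each constraint:
  C1: 14 − 14 = 0  (binding)
  C2: 16 − 16 = 0  (binding)
  C3: 21 − 12 = 9  (slack)
  C4: 19 − 14 = 5  (slack)

Optimal: p = 2, q = 2
Binding: C1, C2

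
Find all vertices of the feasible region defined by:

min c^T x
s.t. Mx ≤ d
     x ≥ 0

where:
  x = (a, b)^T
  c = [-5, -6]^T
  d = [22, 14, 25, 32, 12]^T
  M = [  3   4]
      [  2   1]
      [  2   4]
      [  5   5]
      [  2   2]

(0, 0), (6, 0), (2, 4), (0, 5.5)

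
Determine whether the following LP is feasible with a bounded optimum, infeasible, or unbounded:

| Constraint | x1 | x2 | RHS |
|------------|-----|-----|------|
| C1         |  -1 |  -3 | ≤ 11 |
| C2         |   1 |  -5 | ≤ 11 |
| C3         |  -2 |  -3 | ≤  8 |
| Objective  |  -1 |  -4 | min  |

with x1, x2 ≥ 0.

Unbounded (objective can decrease without bound)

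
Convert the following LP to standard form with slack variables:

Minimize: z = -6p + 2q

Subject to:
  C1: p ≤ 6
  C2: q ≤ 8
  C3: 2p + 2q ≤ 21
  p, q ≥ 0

min z = -6p + 2q

s.t.
  p + s1 = 6
  q + s2 = 8
  2p + 2q + s3 = 21
  p, q, s1, s2, s3 ≥ 0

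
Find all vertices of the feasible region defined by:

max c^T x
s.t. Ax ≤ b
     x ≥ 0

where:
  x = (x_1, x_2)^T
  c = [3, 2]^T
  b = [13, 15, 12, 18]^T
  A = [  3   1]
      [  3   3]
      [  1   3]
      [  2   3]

(0, 0), (4.333, 0), (4, 1), (1.5, 3.5), (0, 4)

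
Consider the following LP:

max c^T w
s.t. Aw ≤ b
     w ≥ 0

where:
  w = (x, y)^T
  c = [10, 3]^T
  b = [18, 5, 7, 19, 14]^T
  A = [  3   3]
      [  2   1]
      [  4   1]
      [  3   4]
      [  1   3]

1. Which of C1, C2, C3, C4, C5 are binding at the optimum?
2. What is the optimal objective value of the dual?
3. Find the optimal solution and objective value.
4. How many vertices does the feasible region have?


1. C2, C3
2. 19
3. x = 1, y = 3, z = 19
4. 5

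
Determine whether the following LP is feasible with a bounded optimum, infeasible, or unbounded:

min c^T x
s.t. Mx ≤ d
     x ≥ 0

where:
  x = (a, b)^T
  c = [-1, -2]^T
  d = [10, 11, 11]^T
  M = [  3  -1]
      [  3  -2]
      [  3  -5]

Unbounded (objective can decrease without bound)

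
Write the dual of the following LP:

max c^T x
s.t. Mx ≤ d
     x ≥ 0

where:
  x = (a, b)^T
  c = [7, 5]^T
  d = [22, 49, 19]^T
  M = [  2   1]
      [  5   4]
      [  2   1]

Primal max cᵀx s.t. Ax ≤ b, x ≥ 0  →  Dual min bᵀy s.t. Aᵀy ≥ c, y ≥ 0.

Minimize: z = 22y1 + 49y2 + 19y3

Subject to:
  2y1 + 5y2 + 2y3 ≥ 7
  y1 + 4y2 + y3 ≥ 5
  y1, y2, y3 ≥ 0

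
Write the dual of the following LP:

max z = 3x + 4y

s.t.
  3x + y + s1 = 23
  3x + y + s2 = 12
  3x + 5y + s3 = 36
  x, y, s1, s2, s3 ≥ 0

Primal max cᵀx s.t. Ax ≤ b, x ≥ 0  →  Dual min bᵀy s.t. Aᵀy ≥ c, y ≥ 0.

Minimize: z = 23y1 + 12y2 + 36y3

Subject to:
  3y1 + 3y2 + 3y3 ≥ 3
  y1 + y2 + 5y3 ≥ 4
  y1, y2, y3 ≥ 0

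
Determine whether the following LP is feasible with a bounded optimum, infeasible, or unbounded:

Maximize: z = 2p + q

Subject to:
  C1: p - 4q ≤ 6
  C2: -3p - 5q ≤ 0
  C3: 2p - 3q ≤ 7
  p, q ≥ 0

Unbounded (objective can increase without bound)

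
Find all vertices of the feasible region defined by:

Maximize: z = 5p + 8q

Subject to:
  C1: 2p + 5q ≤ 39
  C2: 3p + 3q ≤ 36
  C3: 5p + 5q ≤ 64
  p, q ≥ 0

(0, 0), (12, 0), (7, 5), (0, 7.8)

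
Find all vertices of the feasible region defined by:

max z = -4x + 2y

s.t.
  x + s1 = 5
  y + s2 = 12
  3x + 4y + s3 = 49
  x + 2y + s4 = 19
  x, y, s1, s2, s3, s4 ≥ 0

(0, 0), (5, 0), (5, 7), (0, 9.5)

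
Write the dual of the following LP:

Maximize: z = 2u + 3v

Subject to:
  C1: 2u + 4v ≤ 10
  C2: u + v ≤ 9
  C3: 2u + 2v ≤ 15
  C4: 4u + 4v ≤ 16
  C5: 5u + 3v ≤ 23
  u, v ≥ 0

Primal max cᵀx s.t. Ax ≤ b, x ≥ 0  →  Dual min bᵀy s.t. Aᵀy ≥ c, y ≥ 0.

Minimize: z = 10y1 + 9y2 + 15y3 + 16y4 + 23y5

Subject to:
  2y1 + y2 + 2y3 + 4y4 + 5y5 ≥ 2
  4y1 + y2 + 2y3 + 4y4 + 3y5 ≥ 3
  y1, y2, y3, y4, y5 ≥ 0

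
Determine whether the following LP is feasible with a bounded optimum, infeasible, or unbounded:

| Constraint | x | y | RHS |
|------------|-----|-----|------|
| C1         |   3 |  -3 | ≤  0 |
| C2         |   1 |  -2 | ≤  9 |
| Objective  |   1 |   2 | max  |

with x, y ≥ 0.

Unbounded (objective can increase without bound)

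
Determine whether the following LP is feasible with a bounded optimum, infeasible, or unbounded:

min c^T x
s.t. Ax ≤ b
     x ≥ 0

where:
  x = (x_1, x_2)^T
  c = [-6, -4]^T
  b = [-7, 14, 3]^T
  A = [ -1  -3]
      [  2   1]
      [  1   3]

Infeasible (no feasible solution exists)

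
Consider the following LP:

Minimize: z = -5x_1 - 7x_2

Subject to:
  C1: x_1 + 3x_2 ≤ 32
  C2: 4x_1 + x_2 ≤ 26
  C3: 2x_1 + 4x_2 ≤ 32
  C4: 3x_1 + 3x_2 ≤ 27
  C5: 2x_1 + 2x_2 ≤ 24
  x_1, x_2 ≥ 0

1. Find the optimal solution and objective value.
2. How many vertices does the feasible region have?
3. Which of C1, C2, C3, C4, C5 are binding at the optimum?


1. x_1 = 2, x_2 = 7, z = -59
2. 5
3. C3, C4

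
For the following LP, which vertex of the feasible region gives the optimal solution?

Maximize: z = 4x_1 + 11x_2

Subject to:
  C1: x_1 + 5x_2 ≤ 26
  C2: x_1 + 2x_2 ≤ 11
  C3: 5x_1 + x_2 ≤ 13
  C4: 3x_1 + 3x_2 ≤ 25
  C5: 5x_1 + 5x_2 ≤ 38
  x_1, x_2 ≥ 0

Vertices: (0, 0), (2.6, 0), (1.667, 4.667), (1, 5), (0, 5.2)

Evaluate the objective at each vertex of the feasible region:
  z(0, 0) = 0
  z(2.6, 0) = 10.4
  z(1.667, 4.667) = 58
  z(1, 5) = 59  ←
  z(0, 5.2) = 57.2
The maximum is at x_1 = 1, x_2 = 5.

(1, 5)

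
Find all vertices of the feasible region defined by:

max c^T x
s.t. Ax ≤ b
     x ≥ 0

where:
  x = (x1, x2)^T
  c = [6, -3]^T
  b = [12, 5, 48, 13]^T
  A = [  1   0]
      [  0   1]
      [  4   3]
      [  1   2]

(0, 0), (12, 0), (11.4, 0.8), (3, 5), (0, 5)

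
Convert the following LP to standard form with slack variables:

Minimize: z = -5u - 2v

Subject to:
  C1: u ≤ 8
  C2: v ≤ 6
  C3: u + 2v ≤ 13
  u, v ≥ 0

min z = -5u - 2v

s.t.
  u + s1 = 8
  v + s2 = 6
  u + 2v + s3 = 13
  u, v, s1, s2, s3 ≥ 0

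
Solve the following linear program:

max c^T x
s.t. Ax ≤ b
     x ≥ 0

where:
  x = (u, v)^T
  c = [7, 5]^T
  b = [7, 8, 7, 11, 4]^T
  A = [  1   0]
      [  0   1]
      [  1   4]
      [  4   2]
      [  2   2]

Evaluate the objective at each vertex of the feasible region:
  z(0, 0) = 0
  z(2, 0) = 14  ←
  z(0.3333, 1.667) = 10.67
  z(0, 1.75) = 8.75
The maximum is at u = 2, v = 0.

u = 2, v = 0, z = 14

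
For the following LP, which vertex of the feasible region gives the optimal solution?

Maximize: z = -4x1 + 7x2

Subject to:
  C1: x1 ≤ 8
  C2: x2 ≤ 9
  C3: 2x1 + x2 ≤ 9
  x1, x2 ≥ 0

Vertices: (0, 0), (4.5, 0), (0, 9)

Evaluate the objective at each vertex of the feasible region:
  z(0, 0) = 0
  z(4.5, 0) = -18
  z(0, 9) = 63  ←
The maximum is at x1 = 0, x2 = 9.

(0, 9)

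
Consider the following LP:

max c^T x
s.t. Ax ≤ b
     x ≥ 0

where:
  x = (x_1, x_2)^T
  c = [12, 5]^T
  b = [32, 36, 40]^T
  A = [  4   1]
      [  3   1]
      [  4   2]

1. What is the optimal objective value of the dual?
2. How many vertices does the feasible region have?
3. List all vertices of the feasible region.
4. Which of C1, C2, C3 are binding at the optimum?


1. 112
2. 4
3. (0, 0), (8, 0), (6, 8), (0, 20)
4. C1, C3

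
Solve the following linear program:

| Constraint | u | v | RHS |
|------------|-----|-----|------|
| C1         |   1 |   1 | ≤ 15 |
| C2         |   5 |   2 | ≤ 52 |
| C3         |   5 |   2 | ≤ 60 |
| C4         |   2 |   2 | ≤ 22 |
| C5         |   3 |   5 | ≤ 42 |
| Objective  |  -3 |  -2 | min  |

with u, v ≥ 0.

Evaluate the objective at each vertex of the feasible region:
  z(0, 0) = 0
  z(10.4, 0) = -31.2
  z(10, 1) = -32  ←
  z(6.5, 4.5) = -28.5
  z(0, 8.4) = -16.8
The minimum is at u = 10, v = 1.

u = 10, v = 1, z = -32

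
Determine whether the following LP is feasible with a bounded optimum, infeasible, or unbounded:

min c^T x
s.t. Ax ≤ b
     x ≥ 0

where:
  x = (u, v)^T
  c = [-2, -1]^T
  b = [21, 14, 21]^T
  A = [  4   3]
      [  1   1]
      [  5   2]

Feasible with a bounded optimal solution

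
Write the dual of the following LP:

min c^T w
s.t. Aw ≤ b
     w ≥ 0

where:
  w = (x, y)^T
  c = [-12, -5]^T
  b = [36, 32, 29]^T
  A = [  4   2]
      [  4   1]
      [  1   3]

Primal min cᵀx s.t. Ax ≤ b, x ≥ 0  →  Dual max −bᵀy s.t. Aᵀy ≥ −c, y ≥ 0.

Maximize: z = -36y1 - 32y2 - 29y3

Subject to:
  4y1 + 4y2 + y3 ≥ 12
  2y1 + y2 + 3y3 ≥ 5
  y1, y2, y3 ≥ 0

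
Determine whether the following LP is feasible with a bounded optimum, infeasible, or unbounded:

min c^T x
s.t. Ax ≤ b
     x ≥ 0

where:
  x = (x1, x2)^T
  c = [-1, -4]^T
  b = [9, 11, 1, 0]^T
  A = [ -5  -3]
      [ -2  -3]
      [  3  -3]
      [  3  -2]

Unbounded (objective can decrease without bound)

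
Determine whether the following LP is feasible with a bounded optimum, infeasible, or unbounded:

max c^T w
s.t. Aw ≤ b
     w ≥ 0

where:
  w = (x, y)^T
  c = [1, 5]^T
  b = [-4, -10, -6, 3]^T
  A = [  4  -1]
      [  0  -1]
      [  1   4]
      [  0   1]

Infeasible (no feasible solution exists)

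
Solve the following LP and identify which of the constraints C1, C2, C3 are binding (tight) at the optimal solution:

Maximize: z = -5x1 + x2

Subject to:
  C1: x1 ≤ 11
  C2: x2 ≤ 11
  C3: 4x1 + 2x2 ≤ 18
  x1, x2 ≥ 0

At x1 = 0, x2 = 9, compute slack b - a·x for each constraint:
  C1: 11 − 0 = 11  (slack)
  C2: 11 − 9 = 2  (slack)
  C3: 18 − 18 = 0  (binding)

Optimal: x1 = 0, x2 = 9
Binding: C3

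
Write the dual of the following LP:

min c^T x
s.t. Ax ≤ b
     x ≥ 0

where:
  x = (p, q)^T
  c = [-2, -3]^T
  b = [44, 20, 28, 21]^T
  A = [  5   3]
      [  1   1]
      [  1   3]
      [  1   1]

Primal min cᵀx s.t. Ax ≤ b, x ≥ 0  →  Dual max −bᵀy s.t. Aᵀy ≥ −c, y ≥ 0.

Maximize: z = -44y1 - 20y2 - 28y3 - 21y4

Subject to:
  5y1 + y2 + y3 + y4 ≥ 2
  3y1 + y2 + 3y3 + y4 ≥ 3
  y1, y2, y3, y4 ≥ 0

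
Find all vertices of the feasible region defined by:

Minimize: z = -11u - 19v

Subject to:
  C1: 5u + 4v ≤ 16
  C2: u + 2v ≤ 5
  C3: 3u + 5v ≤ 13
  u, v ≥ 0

(0, 0), (3.2, 0), (2.154, 1.308), (1, 2), (0, 2.5)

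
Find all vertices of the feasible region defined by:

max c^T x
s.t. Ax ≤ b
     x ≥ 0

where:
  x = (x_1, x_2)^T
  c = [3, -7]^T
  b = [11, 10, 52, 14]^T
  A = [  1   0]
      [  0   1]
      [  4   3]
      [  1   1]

(0, 0), (11, 0), (11, 2.667), (10, 4), (4, 10), (0, 10)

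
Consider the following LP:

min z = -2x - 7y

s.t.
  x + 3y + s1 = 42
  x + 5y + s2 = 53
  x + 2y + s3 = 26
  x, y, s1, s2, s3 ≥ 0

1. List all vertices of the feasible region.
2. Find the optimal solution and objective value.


1. (0, 0), (26, 0), (8, 9), (0, 10.6)
2. x = 8, y = 9, z = -79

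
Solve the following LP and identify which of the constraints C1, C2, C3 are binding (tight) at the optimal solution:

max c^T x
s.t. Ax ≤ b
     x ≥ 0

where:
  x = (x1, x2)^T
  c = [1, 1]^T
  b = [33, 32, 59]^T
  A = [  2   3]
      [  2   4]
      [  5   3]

At x1 = 10, x2 = 3, compute slack b - a·x for each constraint:
  C1: 33 − 29 = 4  (slack)
  C2: 32 − 32 = 0  (binding)
  C3: 59 − 59 = 0  (binding)

Optimal: x1 = 10, x2 = 3
Binding: C2, C3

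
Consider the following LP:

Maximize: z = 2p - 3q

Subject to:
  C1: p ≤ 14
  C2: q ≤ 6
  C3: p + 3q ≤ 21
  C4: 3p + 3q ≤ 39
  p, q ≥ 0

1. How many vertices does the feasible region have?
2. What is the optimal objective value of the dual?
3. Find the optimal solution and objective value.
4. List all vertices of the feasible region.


1. 5
2. 26
3. p = 13, q = 0, z = 26
4. (0, 0), (13, 0), (9, 4), (3, 6), (0, 6)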